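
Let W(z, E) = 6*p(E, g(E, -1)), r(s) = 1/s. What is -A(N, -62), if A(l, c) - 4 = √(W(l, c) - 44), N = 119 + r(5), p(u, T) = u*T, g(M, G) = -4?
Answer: -42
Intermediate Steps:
p(u, T) = T*u
W(z, E) = -24*E (W(z, E) = 6*(-4*E) = -24*E)
N = 596/5 (N = 119 + 1/5 = 119 + ⅕ = 596/5 ≈ 119.20)
A(l, c) = 4 + √(-44 - 24*c) (A(l, c) = 4 + √(-24*c - 44) = 4 + √(-44 - 24*c))
-A(N, -62) = -(4 + 2*√(-11 - 6*(-62))) = -(4 + 2*√(-11 + 372)) = -(4 + 2*√361) = -(4 + 2*19) = -(4 + 38) = -1*42 = -42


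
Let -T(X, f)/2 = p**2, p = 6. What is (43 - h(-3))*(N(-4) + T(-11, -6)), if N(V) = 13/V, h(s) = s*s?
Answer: -5117/2 ≈ -2558.5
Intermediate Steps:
h(s) = s**2
T(X, f) = -72 (T(X, f) = -2*6**2 = -2*36 = -72)
(43 - h(-3))*(N(-4) + T(-11, -6)) = (43 - 1*(-3)**2)*(13/(-4) - 72) = (43 - 1*9)*(13*(-1/4) - 72) = (43 - 9)*(-13/4 - 72) = 34*(-301/4) = -5117/2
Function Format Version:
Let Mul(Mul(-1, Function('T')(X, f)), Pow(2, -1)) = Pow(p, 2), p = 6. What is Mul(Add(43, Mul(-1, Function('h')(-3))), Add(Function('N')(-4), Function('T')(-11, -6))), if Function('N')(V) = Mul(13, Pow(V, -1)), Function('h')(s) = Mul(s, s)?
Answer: Rational(-5117, 2) ≈ -2558.5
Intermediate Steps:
Function('h')(s) = Pow(s, 2)
Function('T')(X, f) = -72 (Function('T')(X, f) = Mul(-2, Pow(6, 2)) = Mul(-2, 36) = -72)
Mul(Add(43, Mul(-1, Function('h')(-3))), Add(Function('N')(-4), Function('T')(-11, -6))) = Mul(Add(43, Mul(-1, Pow(-3, 2))), Add(Mul(13, Pow(-4, -1)), -72)) = Mul(Add(43, Mul(-1, 9)), Add(Mul(13, Rational(-1, 4)), -72)) = Mul(Add(43, -9), Add(Rational(-13, 4), -72)) = Mul(34, Rational(-301, 4)) = Rational(-5117, 2)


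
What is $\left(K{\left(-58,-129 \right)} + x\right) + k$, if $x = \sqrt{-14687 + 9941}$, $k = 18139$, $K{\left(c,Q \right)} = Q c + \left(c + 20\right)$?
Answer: $25583 + i \sqrt{4746} \approx 25583.0 + 68.891 i$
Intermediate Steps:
$K{\left(c,Q \right)} = 20 + c + Q c$ ($K{\left(c,Q \right)} = Q c + \left(20 + c\right) = 20 + c + Q c$)
$x = i \sqrt{4746}$ ($x = \sqrt{-4746} = i \sqrt{4746} \approx 68.891 i$)
$\left(K{\left(-58,-129 \right)} + x\right) + k = \left(\left(20 - 58 - -7482\right) + i \sqrt{4746}\right) + 18139 = \left(\left(20 - 58 + 7482\right) + i \sqrt{4746}\right) + 18139 = \left(7444 + i \sqrt{4746}\right) + 18139 = 25583 + i \sqrt{4746}$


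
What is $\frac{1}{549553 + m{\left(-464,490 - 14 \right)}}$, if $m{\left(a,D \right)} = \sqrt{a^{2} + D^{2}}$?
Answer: $\frac{549553}{302008057937} - \frac{4 \sqrt{27617}}{302008057937} \approx 1.8175 \cdot 10^{-6}$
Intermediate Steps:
$m{\left(a,D \right)} = \sqrt{D^{2} + a^{2}}$
$\frac{1}{549553 + m{\left(-464,490 - 14 \right)}} = \frac{1}{549553 + \sqrt{\left(490 - 14\right)^{2} + \left(-464\right)^{2}}} = \frac{1}{549553 + \sqrt{476^{2} + 215296}} = \frac{1}{549553 + \sqrt{226576 + 215296}} = \frac{1}{549553 + \sqrt{441872}} = \frac{1}{549553 + 4 \sqrt{27617}}$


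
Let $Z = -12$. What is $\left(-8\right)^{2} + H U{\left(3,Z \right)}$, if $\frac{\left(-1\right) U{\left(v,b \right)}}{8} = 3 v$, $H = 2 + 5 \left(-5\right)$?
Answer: $1720$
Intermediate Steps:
$H = -23$ ($H = 2 - 25 = -23$)
$U{\left(v,b \right)} = - 24 v$ ($U{\left(v,b \right)} = - 8 \cdot 3 v = - 24 v$)
$\left(-8\right)^{2} + H U{\left(3,Z \right)} = \left(-8\right)^{2} - 23 \left(\left(-24\right) 3\right) = 64 - -1656 = 64 + 1656 = 1720$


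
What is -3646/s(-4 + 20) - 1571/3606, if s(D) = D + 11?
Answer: -4396631/32454 ≈ -135.47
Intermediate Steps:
s(D) = 11 + D
-3646/s(-4 + 20) - 1571/3606 = -3646/(11 + (-4 + 20)) - 1571/3606 = -3646/(11 + 16) - 1571*1/3606 = -3646/27 - 1571/3606 = -4396631/32454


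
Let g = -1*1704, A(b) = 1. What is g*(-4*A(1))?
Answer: 6816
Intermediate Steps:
g = -1704
g*(-4*A(1)) = -(-6816) = -1704*(-4) = 6816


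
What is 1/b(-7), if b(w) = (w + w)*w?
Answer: 1/98 ≈ 0.010204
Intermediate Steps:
b(w) = 2*w² (b(w) = (2*w)*w = 2*w²)
1/b(-7) = 1/(2*(-7)²) = 1/(2*49) = 1/98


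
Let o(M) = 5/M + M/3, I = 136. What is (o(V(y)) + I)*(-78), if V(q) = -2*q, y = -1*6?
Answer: -21905/2 ≈ -10953.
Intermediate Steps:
y = -6
o(M) = 5/M + M/3 (o(M) = 5/M + M*(⅓) = 5/M + M/3)
(o(V(y)) + I)*(-78) = ((5/((-2*(-6))) + (-2*(-6))/3) + 136)*(-78) = ((5/12 + (⅓)*12) + 136)*(-78) = ((5*(1/12) + 4) + 136)*(-78) = ((5/12 + 4) + 136)*(-78) = (53/12 + 136)*(-78) = (1685/12)*(-78) = -21905/2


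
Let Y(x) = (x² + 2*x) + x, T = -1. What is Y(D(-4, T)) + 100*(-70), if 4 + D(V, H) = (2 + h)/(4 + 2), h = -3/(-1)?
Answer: -251981/36 ≈ -6999.5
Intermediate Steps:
h = 3 (h = -3*(-1) = 3)
D(V, H) = -19/6 (D(V, H) = -4 + (2 + 3)/(4 + 2) = -4 + 5/6 = -4 + 5*(⅙) = -4 + ⅚ = -19/6)
Y(x) = x² + 3*x
Y(D(-4, T)) + 100*(-70) = -19*(3 - 19/6)/6 + 100*(-70) = -19/6*(-⅙) - 7000 = 19/36 - 7000 = -251981/36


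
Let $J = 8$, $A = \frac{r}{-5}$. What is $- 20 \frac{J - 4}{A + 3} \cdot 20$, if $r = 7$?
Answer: $-1000$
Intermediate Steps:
$A = - \frac{7}{5}$ ($A = \frac{7}{-5} = 7 \left(- \frac{1}{5}\right) = - \frac{7}{5} \approx -1.4$)
$- 20 \frac{J - 4}{A + 3} \cdot 20 = - 20 \frac{8 - 4}{- \frac{7}{5} + 3} \cdot 20 = - 20 \frac{4}{\frac{8}{5}} \cdot 20 = - 20 \cdot 4 \cdot \frac{5}{8} \cdot 20 = \left(-20\right) \frac{5}{2} \cdot 20 = \left(-50\right) 20 = -1000$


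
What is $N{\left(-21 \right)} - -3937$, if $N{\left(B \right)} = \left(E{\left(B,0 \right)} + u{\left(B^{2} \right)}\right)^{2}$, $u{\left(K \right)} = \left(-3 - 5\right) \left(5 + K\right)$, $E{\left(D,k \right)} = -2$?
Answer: $12748837$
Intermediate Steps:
$u{\left(K \right)} = -40 - 8 K$ ($u{\left(K \right)} = - 8 \left(5 + K\right) = -40 - 8 K$)
$N{\left(B \right)} = \left(-42 - 8 B^{2}\right)^{2}$ ($N{\left(B \right)} = \left(-2 - \left(40 + 8 B^{2}\right)\right)^{2} = \left(-42 - 8 B^{2}\right)^{2}$)
$N{\left(-21 \right)} - -3937 = 4 \left(21 + 4 \left(-21\right)^{2}\right)^{2} - -3937 = 4 \left(21 + 4 \cdot 441\right)^{2} + 3937 = 4 \left(21 + 1764\right)^{2} + 3937 = 4 \cdot 1785^{2} + 3937 = 4 \cdot 3186225 + 3937 = 12744900 + 3937 = 12748837$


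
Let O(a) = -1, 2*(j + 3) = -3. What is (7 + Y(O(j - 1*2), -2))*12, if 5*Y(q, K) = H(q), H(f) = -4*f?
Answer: 468/5 ≈ 93.600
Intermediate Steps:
j = -9/2 (j = -3 + (1/2)*(-3) = -3 - 3/2 = -9/2 ≈ -4.5000)
Y(q, K) = -4*q/5 (Y(q, K) = (-4*q)/5 = -4*q/5)
(7 + Y(O(j - 1*2), -2))*12 = (7 - 4/5*(-1))*12 = (7 + 4/5)*12 = (39/5)*12 = 468/5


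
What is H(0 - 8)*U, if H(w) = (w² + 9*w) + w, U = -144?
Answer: 2304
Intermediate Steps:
H(w) = w² + 10*w
H(0 - 8)*U = ((0 - 8)*(10 + (0 - 8)))*(-144) = -8*(10 - 8)*(-144) = -8*2*(-144) = -16*(-144) = 2304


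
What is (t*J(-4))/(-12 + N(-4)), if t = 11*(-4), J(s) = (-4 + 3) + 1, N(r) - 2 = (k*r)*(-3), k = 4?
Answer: 0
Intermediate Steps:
N(r) = 2 - 12*r (N(r) = 2 + (4*r)*(-3) = 2 - 12*r)
J(s) = 0 (J(s) = -1 + 1 = 0)
t = -44
(t*J(-4))/(-12 + N(-4)) = (-44*0)/(-12 + (2 - 12*(-4))) = 0/(-12 + (2 + 48)) = 0/(-12 + 50) = 0/38 = 0*(1/38) = 0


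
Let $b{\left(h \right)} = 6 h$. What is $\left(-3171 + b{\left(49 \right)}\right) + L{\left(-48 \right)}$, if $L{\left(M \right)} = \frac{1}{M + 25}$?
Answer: $- \frac{66172}{23} \approx -2877.0$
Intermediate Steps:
$L{\left(M \right)} = \frac{1}{25 + M}$
$\left(-3171 + b{\left(49 \right)}\right) + L{\left(-48 \right)} = \left(-3171 + 6 \cdot 49\right) + \frac{1}{25 - 48} = \left(-3171 + 294\right) + \frac{1}{-23} = -2877 - \frac{1}{23} = - \frac{66172}{23}$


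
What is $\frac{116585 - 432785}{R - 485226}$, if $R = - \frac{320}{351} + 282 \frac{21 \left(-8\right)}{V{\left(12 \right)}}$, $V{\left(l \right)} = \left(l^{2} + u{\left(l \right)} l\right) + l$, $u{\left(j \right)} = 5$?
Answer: $\frac{13873275}{21298954} \approx 0.65136$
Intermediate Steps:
$V{\left(l \right)} = l^{2} + 6 l$ ($V{\left(l \right)} = \left(l^{2} + 5 l\right) + l = l^{2} + 6 l$)
$R = - \frac{77306}{351}$ ($R = - \frac{320}{351} + 282 \frac{21 \left(-8\right)}{12 \left(6 + 12\right)} = \left(-320\right) \frac{1}{351} + 282 \left(- \frac{168}{12 \cdot 18}\right) = - \frac{320}{351} + 282 \left(- \frac{168}{216}\right) = - \frac{320}{351} + 282 \left(\left(-168\right) \frac{1}{216}\right) = - \frac{320}{351} + 282 \left(- \frac{7}{9}\right) = - \frac{320}{351} - \frac{658}{3} = - \frac{77306}{351} \approx -220.25$)
$\frac{116585 - 432785}{R - 485226} = \frac{116585 - 432785}{- \frac{77306}{351} - 485226} = - \frac{316200}{- \frac{170391632}{351}} = \left(-316200\right) \left(- \frac{351}{170391632}\right) = \frac{13873275}{21298954}$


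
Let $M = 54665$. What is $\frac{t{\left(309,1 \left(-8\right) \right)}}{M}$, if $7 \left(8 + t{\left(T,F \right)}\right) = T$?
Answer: $\frac{253}{382655} \approx 0.00066117$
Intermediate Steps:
$t{\left(T,F \right)} = -8 + \frac{T}{7}$
$\frac{t{\left(309,1 \left(-8\right) \right)}}{M} = \frac{-8 + \frac{1}{7} \cdot 309}{54665} = \left(-8 + \frac{309}{7}\right) \frac{1}{54665} = \frac{253}{7} \cdot \frac{1}{54665} = \frac{253}{382655}$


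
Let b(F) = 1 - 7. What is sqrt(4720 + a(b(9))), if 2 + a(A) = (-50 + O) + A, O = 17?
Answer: sqrt(4679) ≈ 68.403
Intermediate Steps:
b(F) = -6
a(A) = -35 + A (a(A) = -2 + ((-50 + 17) + A) = -2 + (-33 + A) = -35 + A)
sqrt(4720 + a(b(9))) = sqrt(4720 + (-35 - 6)) = sqrt(4720 - 41) = sqrt(4679)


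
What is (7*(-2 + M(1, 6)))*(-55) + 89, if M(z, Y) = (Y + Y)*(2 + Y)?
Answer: -36101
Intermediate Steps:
M(z, Y) = 2*Y*(2 + Y) (M(z, Y) = (2*Y)*(2 + Y) = 2*Y*(2 + Y))
(7*(-2 + M(1, 6)))*(-55) + 89 = (7*(-2 + 2*6*(2 + 6)))*(-55) + 89 = (7*(-2 + 2*6*8))*(-55) + 89 = (7*(-2 + 96))*(-55) + 89 = (7*94)*(-55) + 89 = 658*(-55) + 89 = -36190 + 89 = -36101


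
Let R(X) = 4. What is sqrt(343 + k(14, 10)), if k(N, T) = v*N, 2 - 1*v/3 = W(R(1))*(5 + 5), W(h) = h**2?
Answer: I*sqrt(6293) ≈ 79.328*I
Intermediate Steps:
v = -474 (v = 6 - 3*4**2*(5 + 5) = 6 - 48*10 = 6 - 3*160 = 6 - 480 = -474)
k(N, T) = -474*N
sqrt(343 + k(14, 10)) = sqrt(343 - 474*14) = sqrt(343 - 6636) = sqrt(-6293) = I*sqrt(6293)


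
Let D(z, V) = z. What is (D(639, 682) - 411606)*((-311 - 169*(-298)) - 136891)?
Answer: 35688374280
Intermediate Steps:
(D(639, 682) - 411606)*((-311 - 169*(-298)) - 136891) = (639 - 411606)*((-311 - 169*(-298)) - 136891) = -410967*((-311 + 50362) - 136891) = -410967*(50051 - 136891) = -410967*(-86840) = 35688374280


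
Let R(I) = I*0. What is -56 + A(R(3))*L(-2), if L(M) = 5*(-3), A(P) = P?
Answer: -56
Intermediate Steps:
R(I) = 0
L(M) = -15
-56 + A(R(3))*L(-2) = -56 + 0*(-15) = -56 + 0 = -56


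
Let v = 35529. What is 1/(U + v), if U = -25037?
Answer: 1/10492 ≈ 9.5311e-5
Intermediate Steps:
1/(U + v) = 1/(-25037 + 35529) = 1/10492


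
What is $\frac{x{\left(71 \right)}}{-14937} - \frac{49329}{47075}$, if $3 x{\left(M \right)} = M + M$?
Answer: $- \frac{316738067}{301353975} \approx -1.0511$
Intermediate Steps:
$x{\left(M \right)} = \frac{2 M}{3}$ ($x{\left(M \right)} = \frac{M + M}{3} = \frac{2 M}{3}$)
$\frac{x{\left(71 \right)}}{-14937} - \frac{49329}{47075} = \frac{\frac{2}{3} \cdot 71}{-14937} - \frac{49329}{47075} = \frac{142}{3} \left(- \frac{1}{14937}\right) - \frac{7047}{6725} = - \frac{142}{44811} - \frac{7047}{6725} = - \frac{316738067}{301353975}$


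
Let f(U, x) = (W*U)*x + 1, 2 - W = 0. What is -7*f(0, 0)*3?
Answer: -21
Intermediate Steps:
W = 2 (W = 2 - 1*0 = 2 + 0 = 2)
f(U, x) = 1 + 2*U*x (f(U, x) = (2*U)*x + 1 = 2*U*x + 1 = 1 + 2*U*x)
-7*f(0, 0)*3 = -7*(1 + 2*0*0)*3 = -7*(1 + 0)*3 = -7*1*3 = -7*3 = -21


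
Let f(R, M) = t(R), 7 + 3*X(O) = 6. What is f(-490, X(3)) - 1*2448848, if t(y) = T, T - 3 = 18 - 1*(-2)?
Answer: -2448825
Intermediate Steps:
X(O) = -⅓ (X(O) = -7/3 + (⅓)*6 = -7/3 + 2 = -⅓)
T = 23 (T = 3 + (18 - 1*(-2)) = 3 + (18 + 2) = 3 + 20 = 23)
t(y) = 23
f(R, M) = 23
f(-490, X(3)) - 1*2448848 = 23 - 1*2448848 = 23 - 2448848 = -2448825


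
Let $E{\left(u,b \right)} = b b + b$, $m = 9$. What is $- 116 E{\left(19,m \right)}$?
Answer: $-10440$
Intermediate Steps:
$E{\left(u,b \right)} = b + b^{2}$ ($E{\left(u,b \right)} = b^{2} + b = b + b^{2}$)
$- 116 E{\left(19,m \right)} = - 116 \cdot 9 \left(1 + 9\right) = - 116 \cdot 9 \cdot 10 = \left(-116\right) 90 = -10440$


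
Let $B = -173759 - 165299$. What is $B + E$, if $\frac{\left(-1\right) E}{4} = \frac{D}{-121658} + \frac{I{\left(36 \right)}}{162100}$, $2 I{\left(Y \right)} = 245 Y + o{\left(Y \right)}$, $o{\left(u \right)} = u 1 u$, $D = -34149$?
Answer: $- \frac{835813332247582}{2465095225} \approx -3.3906 \cdot 10^{5}$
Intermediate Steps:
$B = -339058$ ($B = -173759 - 165299 = -339058$)
$o{\left(u \right)} = u^{2}$ ($o{\left(u \right)} = u u = u^{2}$)
$I{\left(Y \right)} = \frac{Y^{2}}{2} + \frac{245 Y}{2}$ ($I{\left(Y \right)} = \frac{245 Y + Y^{2}}{2} = \frac{Y^{2} + 245 Y}{2} = \frac{Y^{2}}{2} + \frac{245 Y}{2}$)
$E = - \frac{3075449532}{2465095225}$ ($E = - 4 \left(- \frac{34149}{-121658} + \frac{\frac{1}{2} \cdot 36 \left(245 + 36\right)}{162100}\right) = - 4 \left(\left(-34149\right) \left(- \frac{1}{121658}\right) + \frac{1}{2} \cdot 36 \cdot 281 \cdot \frac{1}{162100}\right) = - 4 \left(\frac{34149}{121658} + 5058 \cdot \frac{1}{162100}\right) = - 4 \left(\frac{34149}{121658} + \frac{2529}{81050}\right) = \left(-4\right) \frac{768862383}{2465095225} = - \frac{3075449532}{2465095225} \approx -1.2476$)
$B + E = -339058 - \frac{3075449532}{2465095225} = - \frac{835813332247582}{2465095225}$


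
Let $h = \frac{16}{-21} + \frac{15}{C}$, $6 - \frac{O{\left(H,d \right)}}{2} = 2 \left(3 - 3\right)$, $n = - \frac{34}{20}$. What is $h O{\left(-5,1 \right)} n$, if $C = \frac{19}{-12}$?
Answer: $\frac{138856}{665} \approx 208.81$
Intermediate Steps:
$n = - \frac{17}{10}$ ($n = \left(-34\right) \frac{1}{20} = - \frac{17}{10} \approx -1.7$)
$O{\left(H,d \right)} = 12$ ($O{\left(H,d \right)} = 12 - 2 \cdot 2 \left(3 - 3\right) = 12 - 2 \cdot 2 \cdot 0 = 12 - 0 = 12 + 0 = 12$)
$C = - \frac{19}{12}$ ($C = 19 \left(- \frac{1}{12}\right) = - \frac{19}{12} \approx -1.5833$)
$h = - \frac{4084}{399}$ ($h = \frac{16}{-21} + \frac{15}{- \frac{19}{12}} = 16 \left(- \frac{1}{21}\right) + 15 \left(- \frac{12}{19}\right) = - \frac{16}{21} - \frac{180}{19} = - \frac{4084}{399} \approx -10.236$)
$h O{\left(-5,1 \right)} n = \left(- \frac{4084}{399}\right) 12 \left(- \frac{17}{10}\right) = \left(- \frac{16336}{133}\right) \left(- \frac{17}{10}\right) = \frac{138856}{665}$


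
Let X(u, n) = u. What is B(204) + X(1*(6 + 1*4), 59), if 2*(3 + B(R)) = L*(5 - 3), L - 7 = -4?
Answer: 10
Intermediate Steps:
L = 3 (L = 7 - 4 = 3)
B(R) = 0 (B(R) = -3 + (3*(5 - 3))/2 = -3 + (3*2)/2 = -3 + (1/2)*6 = -3 + 3 = 0)
B(204) + X(1*(6 + 1*4), 59) = 0 + 1*(6 + 1*4) = 0 + 1*(6 + 4) = 0 + 1*10 = 0 + 10 = 10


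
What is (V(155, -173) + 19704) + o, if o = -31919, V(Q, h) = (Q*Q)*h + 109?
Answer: -4168431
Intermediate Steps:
V(Q, h) = 109 + h*Q² (V(Q, h) = Q²*h + 109 = h*Q² + 109 = 109 + h*Q²)
(V(155, -173) + 19704) + o = ((109 - 173*155²) + 19704) - 31919 = ((109 - 173*24025) + 19704) - 31919 = ((109 - 4156325) + 19704) - 31919 = (-4156216 + 19704) - 31919 = -4136512 - 31919 = -4168431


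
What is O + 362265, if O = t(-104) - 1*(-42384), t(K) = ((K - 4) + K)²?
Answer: 449593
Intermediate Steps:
t(K) = (-4 + 2*K)² (t(K) = ((-4 + K) + K)² = (-4 + 2*K)²)
O = 87328 (O = 4*(-2 - 104)² - 1*(-42384) = 4*(-106)² + 42384 = 4*11236 + 42384 = 44944 + 42384 = 87328)
O + 362265 = 87328 + 362265 = 449593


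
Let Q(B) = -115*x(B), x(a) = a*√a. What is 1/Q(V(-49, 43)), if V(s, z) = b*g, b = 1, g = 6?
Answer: -√6/4140 ≈ -0.00059166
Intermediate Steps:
x(a) = a^(3/2)
V(s, z) = 6 (V(s, z) = 1*6 = 6)
Q(B) = -115*B^(3/2)
1/Q(V(-49, 43)) = 1/(-690*√6) = -√6/4140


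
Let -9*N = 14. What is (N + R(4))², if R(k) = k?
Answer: 484/81 ≈ 5.9753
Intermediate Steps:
N = -14/9 (N = -⅑*14 = -14/9 ≈ -1.5556)
(N + R(4))² = (-14/9 + 4)² = (22/9)² = 484/81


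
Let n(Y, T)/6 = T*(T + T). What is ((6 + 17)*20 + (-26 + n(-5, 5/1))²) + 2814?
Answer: 78350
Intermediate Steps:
n(Y, T) = 12*T² (n(Y, T) = 6*(T*(T + T)) = 6*(T*(2*T)) = 6*(2*T²) = 12*T²)
((6 + 17)*20 + (-26 + n(-5, 5/1))²) + 2814 = ((6 + 17)*20 + (-26 + 12*(5/1)²)²) + 2814 = (23*20 + (-26 + 12*(5*1)²)²) + 2814 = (460 + (-26 + 12*5²)²) + 2814 = (460 + (-26 + 12*25)²) + 2814 = (460 + (-26 + 300)²) + 2814 = (460 + 274²) + 2814 = (460 + 75076) + 2814 = 75536 + 2814 = 78350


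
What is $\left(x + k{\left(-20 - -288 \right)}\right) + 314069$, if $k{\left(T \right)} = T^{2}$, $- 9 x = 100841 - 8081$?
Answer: $\frac{1126759}{3} \approx 3.7559 \cdot 10^{5}$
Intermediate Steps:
$x = - \frac{30920}{3}$ ($x = - \frac{100841 - 8081}{9} = \left(- \frac{1}{9}\right) 92760 = - \frac{30920}{3} \approx -10307.0$)
$\left(x + k{\left(-20 - -288 \right)}\right) + 314069 = \left(- \frac{30920}{3} + \left(-20 - -288\right)^{2}\right) + 314069 = \left(- \frac{30920}{3} + \left(-20 + 288\right)^{2}\right) + 314069 = \left(- \frac{30920}{3} + 268^{2}\right) + 314069 = \left(- \frac{30920}{3} + 71824\right) + 314069 = \frac{184552}{3} + 314069 = \frac{1126759}{3}$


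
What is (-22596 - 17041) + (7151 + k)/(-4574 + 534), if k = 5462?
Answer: -160146093/4040 ≈ -39640.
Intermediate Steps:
(-22596 - 17041) + (7151 + k)/(-4574 + 534) = (-22596 - 17041) + (7151 + 5462)/(-4574 + 534) = -39637 + 12613/(-4040) = -39637 + 12613*(-1/4040) = -39637 - 12613/4040 = -160146093/4040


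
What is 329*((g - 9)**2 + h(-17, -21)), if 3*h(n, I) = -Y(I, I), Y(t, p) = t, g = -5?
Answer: 66787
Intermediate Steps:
h(n, I) = -I/3 (h(n, I) = (-I)/3 = -I/3)
329*((g - 9)**2 + h(-17, -21)) = 329*((-5 - 9)**2 - 1/3*(-21)) = 329*((-14)**2 + 7) = 329*(196 + 7) = 329*203 = 66787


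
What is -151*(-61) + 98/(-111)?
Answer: 1022323/111 ≈ 9210.1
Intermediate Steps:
-151*(-61) + 98/(-111) = 9211 + 98*(-1/111) = 9211 - 98/111 = 1022323/111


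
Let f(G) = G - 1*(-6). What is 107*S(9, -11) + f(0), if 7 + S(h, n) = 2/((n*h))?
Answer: -73771/99 ≈ -745.16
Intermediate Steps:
S(h, n) = -7 + 2/(h*n) (S(h, n) = -7 + 2/((n*h)) = -7 + 2/((h*n)) = -7 + 2*(1/(h*n)) = -7 + 2/(h*n))
f(G) = 6 + G (f(G) = G + 6 = 6 + G)
107*S(9, -11) + f(0) = 107*(-7 + 2/(9*(-11))) + (6 + 0) = 107*(-7 + 2*(⅑)*(-1/11)) + 6 = 107*(-7 - 2/99) + 6 = 107*(-695/99) + 6 = -74365/99 + 6 = -73771/99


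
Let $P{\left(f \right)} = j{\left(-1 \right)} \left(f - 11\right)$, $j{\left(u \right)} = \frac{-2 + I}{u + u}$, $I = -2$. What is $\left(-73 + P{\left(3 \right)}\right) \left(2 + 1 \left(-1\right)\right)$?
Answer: $-89$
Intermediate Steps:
$j{\left(u \right)} = - \frac{2}{u}$ ($j{\left(u \right)} = \frac{-2 - 2}{u + u} = - \frac{4}{2 u} = - 4 \frac{1}{2 u} = - \frac{2}{u}$)
$P{\left(f \right)} = -22 + 2 f$ ($P{\left(f \right)} = - \frac{2}{-1} \left(f - 11\right) = \left(-2\right) \left(-1\right) \left(-11 + f\right) = 2 \left(-11 + f\right) = -22 + 2 f$)
$\left(-73 + P{\left(3 \right)}\right) \left(2 + 1 \left(-1\right)\right) = \left(-73 + \left(-22 + 2 \cdot 3\right)\right) \left(2 + 1 \left(-1\right)\right) = \left(-73 + \left(-22 + 6\right)\right) \left(2 - 1\right) = \left(-73 - 16\right) 1 = \left(-89\right) 1 = -89$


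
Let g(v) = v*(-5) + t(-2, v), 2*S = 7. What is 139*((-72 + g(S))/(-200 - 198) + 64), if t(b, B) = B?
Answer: 1776281/199 ≈ 8926.0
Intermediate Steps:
S = 7/2 (S = (½)*7 = 7/2 ≈ 3.5000)
g(v) = -4*v (g(v) = v*(-5) + v = -5*v + v = -4*v)
139*((-72 + g(S))/(-200 - 198) + 64) = 139*((-72 - 4*7/2)/(-200 - 198) + 64) = 139*((-72 - 14)/(-398) + 64) = 139*(-86*(-1/398) + 64) = 139*(43/199 + 64) = 139*(12779/199) = 1776281/199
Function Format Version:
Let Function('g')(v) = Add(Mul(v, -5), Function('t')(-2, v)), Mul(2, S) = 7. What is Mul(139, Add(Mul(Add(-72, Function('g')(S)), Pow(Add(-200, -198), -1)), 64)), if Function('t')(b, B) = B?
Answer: Rational(1776281, 199) ≈ 8926.0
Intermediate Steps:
S = Rational(7, 2) (S = Mul(Rational(1, 2), 7) = Rational(7, 2) ≈ 3.5000)
Function('g')(v) = Mul(-4, v) (Function('g')(v) = Add(Mul(v, -5), v) = Add(Mul(-5, v), v) = Mul(-4, v))
Mul(139, Add(Mul(Add(-72, Function('g')(S)), Pow(Add(-200, -198), -1)), 64)) = Mul(139, Add(Mul(Add(-72, Mul(-4, Rational(7, 2))), Pow(Add(-200, -198), -1)), 64)) = Mul(139, Add(Mul(Add(-72, -14), Pow(-398, -1)), 64)) = Mul(139, Add(Mul(-86, Rational(-1, 398)), 64)) = Mul(139, Add(Rational(43, 199), 64)) = Mul(139, Rational(12779, 199)) = Rational(1776281, 199)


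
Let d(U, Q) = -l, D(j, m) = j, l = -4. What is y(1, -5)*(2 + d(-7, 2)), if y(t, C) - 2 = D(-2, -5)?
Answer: 0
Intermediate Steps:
y(t, C) = 0 (y(t, C) = 2 - 2 = 0)
d(U, Q) = 4 (d(U, Q) = -1*(-4) = 4)
y(1, -5)*(2 + d(-7, 2)) = 0*(2 + 4) = 0*6 = 0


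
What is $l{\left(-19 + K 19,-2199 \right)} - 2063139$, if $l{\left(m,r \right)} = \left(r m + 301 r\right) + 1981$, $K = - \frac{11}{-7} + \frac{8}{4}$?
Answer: $- \frac{19813457}{7} \approx -2.8305 \cdot 10^{6}$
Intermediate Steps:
$K = \frac{25}{7}$ ($K = \left(-11\right) \left(- \frac{1}{7}\right) + 8 \cdot \frac{1}{4} = \frac{11}{7} + 2 = \frac{25}{7} \approx 3.5714$)
$l{\left(m,r \right)} = 1981 + 301 r + m r$ ($l{\left(m,r \right)} = \left(m r + 301 r\right) + 1981 = \left(301 r + m r\right) + 1981 = 1981 + 301 r + m r$)
$l{\left(-19 + K 19,-2199 \right)} - 2063139 = \left(1981 + 301 \left(-2199\right) + \left(-19 + \frac{25}{7} \cdot 19\right) \left(-2199\right)\right) - 2063139 = \left(1981 - 661899 + \left(-19 + \frac{475}{7}\right) \left(-2199\right)\right) - 2063139 = \left(1981 - 661899 + \frac{342}{7} \left(-2199\right)\right) - 2063139 = \left(1981 - 661899 - \frac{752058}{7}\right) - 2063139 = - \frac{5371484}{7} - 2063139 = - \frac{19813457}{7}$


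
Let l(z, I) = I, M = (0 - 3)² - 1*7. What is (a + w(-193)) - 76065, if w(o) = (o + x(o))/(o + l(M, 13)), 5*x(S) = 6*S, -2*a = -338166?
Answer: 83718323/900 ≈ 93020.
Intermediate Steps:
a = 169083 (a = -½*(-338166) = 169083)
M = 2 (M = (-3)² - 7 = 9 - 7 = 2)
x(S) = 6*S/5 (x(S) = (6*S)/5 = 6*S/5)
w(o) = 11*o/(5*(13 + o)) (w(o) = (o + 6*o/5)/(o + 13) = (11*o/5)/(13 + o) = 11*o/(5*(13 + o)))
(a + w(-193)) - 76065 = (169083 + (11/5)*(-193)/(13 - 193)) - 76065 = (169083 + (11/5)*(-193)/(-180)) - 76065 = (169083 + (11/5)*(-193)*(-1/180)) - 76065 = (169083 + 2123/900) - 76065 = 152176823/900 - 76065 = 83718323/900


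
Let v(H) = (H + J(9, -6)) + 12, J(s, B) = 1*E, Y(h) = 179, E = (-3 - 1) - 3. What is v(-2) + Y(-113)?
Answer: 182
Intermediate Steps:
E = -7 (E = -4 - 3 = -7)
J(s, B) = -7 (J(s, B) = 1*(-7) = -7)
v(H) = 5 + H (v(H) = (H - 7) + 12 = (-7 + H) + 12 = 5 + H)
v(-2) + Y(-113) = (5 - 2) + 179 = 3 + 179 = 182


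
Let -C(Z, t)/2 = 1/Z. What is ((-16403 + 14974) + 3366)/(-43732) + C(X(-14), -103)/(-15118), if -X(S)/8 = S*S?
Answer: -441506913/9967962592 ≈ -0.044293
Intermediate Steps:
X(S) = -8*S² (X(S) = -8*S*S = -8*S²)
C(Z, t) = -2/Z
((-16403 + 14974) + 3366)/(-43732) + C(X(-14), -103)/(-15118) = ((-16403 + 14974) + 3366)/(-43732) - 2/((-8*(-14)²))/(-15118) = (-1429 + 3366)*(-1/43732) - 2/((-8*196))*(-1/15118) = 1937*(-1/43732) - 2/(-1568)*(-1/15118) = -149/3364 - 2*(-1/1568)*(-1/15118) = -149/3364 + (1/784)*(-1/15118) = -149/3364 - 1/11852512 = -441506913/9967962592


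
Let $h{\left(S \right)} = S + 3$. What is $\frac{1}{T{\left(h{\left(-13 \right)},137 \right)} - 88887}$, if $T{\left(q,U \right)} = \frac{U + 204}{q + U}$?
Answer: $- \frac{127}{11288308} \approx -1.1251 \cdot 10^{-5}$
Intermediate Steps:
$h{\left(S \right)} = 3 + S$
$T{\left(q,U \right)} = \frac{204 + U}{U + q}$
$\frac{1}{T{\left(h{\left(-13 \right)},137 \right)} - 88887} = \frac{1}{\frac{204 + 137}{137 + \left(3 - 13\right)} - 88887} = \frac{1}{\frac{1}{137 - 10} \cdot 341 - 88887} = \frac{1}{\frac{1}{127} \cdot 341 - 88887} = \frac{1}{\frac{341}{127} - 88887} = \frac{1}{- \frac{11288308}{127}} = - \frac{127}{11288308}$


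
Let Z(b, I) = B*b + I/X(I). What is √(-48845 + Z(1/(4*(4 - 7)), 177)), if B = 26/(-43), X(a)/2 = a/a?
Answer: I*√811356078/129 ≈ 220.81*I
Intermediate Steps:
X(a) = 2 (X(a) = 2*(a/a) = 2*1 = 2)
B = -26/43 (B = 26*(-1/43) = -26/43 ≈ -0.60465)
Z(b, I) = I/2 - 26*b/43 (Z(b, I) = -26*b/43 + I/2 = I/2 - 26*b/43)
√(-48845 + Z(1/(4*(4 - 7)), 177)) = √(-48845 + ((½)*177 - 26*1/(4*(4 - 7))/43)) = √(-48845 + (177/2 - 26/(43*(4*(-3))))) = √(-48845 + (177/2 - 26/43/(-12))) = √(-48845 + (177/2 - 26/43*(-1/12))) = √(-48845 + (177/2 + 13/258)) = √(-48845 + 11423/129) = √(-6289582/129) = I*√811356078/129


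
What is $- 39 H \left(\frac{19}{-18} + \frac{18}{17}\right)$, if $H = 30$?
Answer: $- \frac{65}{17} \approx -3.8235$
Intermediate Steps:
$- 39 H \left(\frac{19}{-18} + \frac{18}{17}\right) = \left(-39\right) 30 \left(\frac{19}{-18} + \frac{18}{17}\right) = - 1170 \left(19 \left(- \frac{1}{18}\right) + 18 \cdot \frac{1}{17}\right) = - 1170 \left(- \frac{19}{18} + \frac{18}{17}\right) = \left(-1170\right) \frac{1}{306} = - \frac{65}{17}$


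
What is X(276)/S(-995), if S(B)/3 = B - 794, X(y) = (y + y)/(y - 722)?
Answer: 92/398947 ≈ 0.00023061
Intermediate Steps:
X(y) = 2*y/(-722 + y) (X(y) = (2*y)/(-722 + y) = 2*y/(-722 + y))
S(B) = -2382 + 3*B (S(B) = 3*(B - 794) = 3*(-794 + B) = -2382 + 3*B)
X(276)/S(-995) = (2*276/(-722 + 276))/(-2382 + 3*(-995)) = (2*276/(-446))/(-2382 - 2985) = (2*276*(-1/446))/(-5367) = -276/223*(-1/5367) = 92/398947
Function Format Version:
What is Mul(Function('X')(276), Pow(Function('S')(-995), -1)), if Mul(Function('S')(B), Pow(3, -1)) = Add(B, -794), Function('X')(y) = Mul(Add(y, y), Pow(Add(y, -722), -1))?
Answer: Rational(92, 398947) ≈ 0.00023061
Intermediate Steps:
Function('X')(y) = Mul(2, y, Pow(Add(-722, y), -1)) (Function('X')(y) = Mul(Mul(2, y), Pow(Add(-722, y), -1)) = Mul(2, y, Pow(Add(-722, y), -1)))
Function('S')(B) = Add(-2382, Mul(3, B)) (Function('S')(B) = Mul(3, Add(B, -794)) = Mul(3, Add(-794, B)) = Add(-2382, Mul(3, B)))
Mul(Function('X')(276), Pow(Function('S')(-995), -1)) = Mul(Mul(2, 276, Pow(Add(-722, 276), -1)), Pow(Add(-2382, Mul(3, -995)), -1)) = Mul(Mul(2, 276, Pow(-446, -1)), Pow(Add(-2382, -2985), -1)) = Mul(Mul(2, 276, Rational(-1, 446)), Pow(-5367, -1)) = Mul(Rational(-276, 223), Rational(-1, 5367)) = Rational(92, 398947)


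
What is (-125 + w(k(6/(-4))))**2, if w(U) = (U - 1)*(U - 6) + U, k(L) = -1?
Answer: 12544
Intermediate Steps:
w(U) = U + (-1 + U)*(-6 + U) (w(U) = (-1 + U)*(-6 + U) + U = U + (-1 + U)*(-6 + U))
(-125 + w(k(6/(-4))))**2 = (-125 + (6 + (-1)**2 - 6*(-1)))**2 = (-125 + (6 + 1 + 6))**2 = (-125 + 13)**2 = (-112)**2 = 12544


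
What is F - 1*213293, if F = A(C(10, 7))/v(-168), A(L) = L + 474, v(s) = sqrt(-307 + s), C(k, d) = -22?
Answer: -213293 - 452*I*sqrt(19)/95 ≈ -2.1329e+5 - 20.739*I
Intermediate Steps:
A(L) = 474 + L
F = -452*I*sqrt(19)/95 (F = (474 - 22)/(sqrt(-307 - 168)) = 452/(sqrt(-475)) = 452/((5*I*sqrt(19))) = 452*(-I*sqrt(19)/95) = -452*I*sqrt(19)/95 ≈ -20.739*I)
F - 1*213293 = -452*I*sqrt(19)/95 - 1*213293 = -452*I*sqrt(19)/95 - 213293 = -213293 - 452*I*sqrt(19)/95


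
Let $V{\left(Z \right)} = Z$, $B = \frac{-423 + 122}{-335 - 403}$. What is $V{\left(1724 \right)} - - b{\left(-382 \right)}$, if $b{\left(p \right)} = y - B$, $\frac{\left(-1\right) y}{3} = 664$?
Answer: $- \frac{198085}{738} \approx -268.41$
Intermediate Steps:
$y = -1992$ ($y = \left(-3\right) 664 = -1992$)
$B = \frac{301}{738}$ ($B = - \frac{301}{-738} = \left(-301\right) \left(- \frac{1}{738}\right) = \frac{301}{738} \approx 0.40786$)
$b{\left(p \right)} = - \frac{1470397}{738}$ ($b{\left(p \right)} = -1992 - \frac{301}{738} = - \frac{1470397}{738}$)
$V{\left(1724 \right)} - - b{\left(-382 \right)} = 1724 - \left(-1\right) \left(- \frac{1470397}{738}\right) = 1724 - \frac{1470397}{738} = - \frac{198085}{738}$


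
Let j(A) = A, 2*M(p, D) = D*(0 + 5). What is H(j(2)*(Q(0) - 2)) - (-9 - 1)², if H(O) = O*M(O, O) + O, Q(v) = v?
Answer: -64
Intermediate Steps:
M(p, D) = 5*D/2 (M(p, D) = (D*(0 + 5))/2 = (D*5)/2 = (5*D)/2 = 5*D/2)
H(O) = O + 5*O²/2 (H(O) = O*(5*O/2) + O = 5*O²/2 + O = O + 5*O²/2)
H(j(2)*(Q(0) - 2)) - (-9 - 1)² = (2*(0 - 2))*(2 + 5*(2*(0 - 2)))/2 - (-9 - 1)² = (2*(-2))*(2 + 5*(2*(-2)))/2 - 1*(-10)² = (½)*(-4)*(2 + 5*(-4)) - 1*100 = (½)*(-4)*(2 - 20) - 100 = (½)*(-4)*(-18) - 100 = 36 - 100 = -64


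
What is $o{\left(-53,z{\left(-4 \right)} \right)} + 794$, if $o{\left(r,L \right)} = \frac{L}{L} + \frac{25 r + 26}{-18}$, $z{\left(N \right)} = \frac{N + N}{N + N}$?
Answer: $\frac{5203}{6} \approx 867.17$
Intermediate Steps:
$z{\left(N \right)} = 1$ ($z{\left(N \right)} = \frac{2 N}{2 N} = 2 N \frac{1}{2 N} = 1$)
$o{\left(r,L \right)} = - \frac{4}{9} - \frac{25 r}{18}$ ($o{\left(r,L \right)} = 1 + \left(26 + 25 r\right) \left(- \frac{1}{18}\right) = 1 - \left(\frac{13}{9} + \frac{25 r}{18}\right) = - \frac{4}{9} - \frac{25 r}{18}$)
$o{\left(-53,z{\left(-4 \right)} \right)} + 794 = \left(- \frac{4}{9} - - \frac{1325}{18}\right) + 794 = \left(- \frac{4}{9} + \frac{1325}{18}\right) + 794 = \frac{439}{6} + 794 = \frac{5203}{6}$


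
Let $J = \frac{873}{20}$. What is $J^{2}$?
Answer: $\frac{762129}{400} \approx 1905.3$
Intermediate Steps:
$J = \frac{873}{20}$ ($J = 873 \cdot \frac{1}{20} = \frac{873}{20} \approx 43.65$)
$J^{2} = \left(\frac{873}{20}\right)^{2} = \frac{762129}{400}$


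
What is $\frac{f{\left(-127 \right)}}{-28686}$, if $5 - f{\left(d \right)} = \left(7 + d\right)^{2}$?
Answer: $\frac{14395}{28686} \approx 0.50181$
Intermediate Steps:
$f{\left(d \right)} = 5 - \left(7 + d\right)^{2}$
$\frac{f{\left(-127 \right)}}{-28686} = \frac{5 - \left(7 - 127\right)^{2}}{-28686} = \left(5 - \left(-120\right)^{2}\right) \left(- \frac{1}{28686}\right) = \left(5 - 14400\right) \left(- \frac{1}{28686}\right) = \left(-14395\right) \left(- \frac{1}{28686}\right) = \frac{14395}{28686}$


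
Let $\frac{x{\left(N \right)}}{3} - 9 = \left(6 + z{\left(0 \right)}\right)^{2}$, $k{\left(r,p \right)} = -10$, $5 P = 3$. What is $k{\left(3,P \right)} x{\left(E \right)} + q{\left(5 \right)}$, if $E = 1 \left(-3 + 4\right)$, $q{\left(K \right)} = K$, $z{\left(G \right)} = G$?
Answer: $-1345$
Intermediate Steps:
$P = \frac{3}{5}$ ($P = \frac{1}{5} \cdot 3 = \frac{3}{5} \approx 0.6$)
$E = 1$ ($E = 1 \cdot 1 = 1$)
$x{\left(N \right)} = 135$ ($x{\left(N \right)} = 27 + 3 \left(6 + 0\right)^{2} = 27 + 3 \cdot 6^{2} = 27 + 3 \cdot 36 = 27 + 108 = 135$)
$k{\left(3,P \right)} x{\left(E \right)} + q{\left(5 \right)} = \left(-10\right) 135 + 5 = -1350 + 5 = -1345$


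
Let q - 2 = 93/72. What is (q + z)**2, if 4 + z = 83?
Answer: 3900625/576 ≈ 6771.9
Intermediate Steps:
z = 79 (z = -4 + 83 = 79)
q = 79/24 (q = 2 + 93/72 = 2 + 93*(1/72) = 2 + 31/24 = 79/24 ≈ 3.2917)
(q + z)**2 = (79/24 + 79)**2 = (1975/24)**2 = 3900625/576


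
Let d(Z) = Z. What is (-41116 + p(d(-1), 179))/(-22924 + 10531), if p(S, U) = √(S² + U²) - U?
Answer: 13765/4131 - √32042/12393 ≈ 3.3177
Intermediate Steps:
(-41116 + p(d(-1), 179))/(-22924 + 10531) = (-41116 + (√((-1)² + 179²) - 1*179))/(-22924 + 10531) = (-41116 + (√(1 + 32041) - 179))/(-12393) = (-41116 + (√32042 - 179))*(-1/12393) = (-41116 + (-179 + √32042))*(-1/12393) = (-41295 + √32042)*(-1/12393) = 13765/4131 - √32042/12393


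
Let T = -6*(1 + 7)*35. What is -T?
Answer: 1680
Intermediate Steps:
T = -1680 (T = -6*8*35 = -48*35 = -1680)
-T = -1*(-1680) = 1680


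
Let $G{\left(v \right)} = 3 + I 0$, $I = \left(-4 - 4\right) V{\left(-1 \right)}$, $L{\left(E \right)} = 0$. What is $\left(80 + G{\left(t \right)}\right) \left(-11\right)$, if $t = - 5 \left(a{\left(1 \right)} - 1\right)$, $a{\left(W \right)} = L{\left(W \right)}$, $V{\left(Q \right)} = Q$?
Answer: $-913$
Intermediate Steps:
$a{\left(W \right)} = 0$
$t = 5$ ($t = - 5 \left(0 - 1\right) = \left(-5\right) \left(-1\right) = 5$)
$I = 8$ ($I = \left(-4 - 4\right) \left(-1\right) = \left(-8\right) \left(-1\right) = 8$)
$G{\left(v \right)} = 3$ ($G{\left(v \right)} = 3 + 8 \cdot 0 = 3 + 0 = 3$)
$\left(80 + G{\left(t \right)}\right) \left(-11\right) = \left(80 + 3\right) \left(-11\right) = 83 \left(-11\right) = -913$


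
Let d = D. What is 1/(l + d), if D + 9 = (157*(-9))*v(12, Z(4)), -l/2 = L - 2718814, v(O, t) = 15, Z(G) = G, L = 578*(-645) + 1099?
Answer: 1/6159846 ≈ 1.6234e-7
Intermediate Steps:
L = -371711 (L = -372810 + 1099 = -371711)
l = 6181050 (l = -2*(-371711 - 2718814) = -2*(-3090525) = 6181050)
D = -21204 (D = -9 + (157*(-9))*15 = -9 - 1413*15 = -9 - 21195 = -21204)
d = -21204
1/(l + d) = 1/(6181050 - 21204) = 1/6159846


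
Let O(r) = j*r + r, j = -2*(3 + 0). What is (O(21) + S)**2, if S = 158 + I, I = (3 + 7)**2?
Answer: 23409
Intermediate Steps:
j = -6 (j = -2*3 = -6)
O(r) = -5*r (O(r) = -6*r + r = -5*r)
I = 100 (I = 10**2 = 100)
S = 258 (S = 158 + 100 = 258)
(O(21) + S)**2 = (-5*21 + 258)**2 = (-105 + 258)**2 = 153**2 = 23409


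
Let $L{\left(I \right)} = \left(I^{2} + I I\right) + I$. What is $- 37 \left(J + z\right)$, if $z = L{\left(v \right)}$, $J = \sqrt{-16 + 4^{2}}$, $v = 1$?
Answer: $-111$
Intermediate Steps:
$L{\left(I \right)} = I + 2 I^{2}$ ($L{\left(I \right)} = \left(I^{2} + I^{2}\right) + I = 2 I^{2} + I = I + 2 I^{2}$)
$J = 0$ ($J = \sqrt{-16 + 16} = \sqrt{0} = 0$)
$z = 3$ ($z = 1 \left(1 + 2 \cdot 1\right) = 1 \left(1 + 2\right) = 1 \cdot 3 = 3$)
$- 37 \left(J + z\right) = - 37 \left(0 + 3\right) = \left(-37\right) 3 = -111$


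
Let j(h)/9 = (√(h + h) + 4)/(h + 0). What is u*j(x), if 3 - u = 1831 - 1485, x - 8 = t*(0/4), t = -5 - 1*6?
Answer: -3087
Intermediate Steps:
t = -11 (t = -5 - 6 = -11)
x = 8 (x = 8 - 0/4 = 8 - 11*0 = 8 + 0 = 8)
u = -343 (u = 3 - (1831 - 1485) = 3 - 1*346 = 3 - 346 = -343)
j(h) = 9*(4 + √2*√h)/h (j(h) = 9*((√(h + h) + 4)/(h + 0)) = 9*((√(2*h) + 4)/h) = 9*((√2*√h + 4)/h) = 9*((4 + √2*√h)/h) = 9*(4 + √2*√h)/h)
u*j(x) = -343*(36/8 + 9*√2/√8) = -343*(36*(⅛) + 9*√2*(√2/4)) = -343*(9/2 + 9/2) = -343*9 = -3087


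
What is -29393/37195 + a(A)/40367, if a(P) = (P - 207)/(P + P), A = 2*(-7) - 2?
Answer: -37959936907/48046418080 ≈ -0.79007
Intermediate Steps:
A = -16 (A = -14 - 2 = -16)
a(P) = (-207 + P)/(2*P) (a(P) = (-207 + P)/((2*P)) = (-207 + P)*(1/(2*P)) = (-207 + P)/(2*P))
-29393/37195 + a(A)/40367 = -29393/37195 + ((½)*(-207 - 16)/(-16))/40367 = -29393*1/37195 + ((½)*(-1/16)*(-223))*(1/40367) = -29393/37195 + (223/32)*(1/40367) = -29393/37195 + 223/1291744 = -37959936907/48046418080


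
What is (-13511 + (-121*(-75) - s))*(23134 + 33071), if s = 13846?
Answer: -1027539810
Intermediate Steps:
(-13511 + (-121*(-75) - s))*(23134 + 33071) = (-13511 + (-121*(-75) - 1*13846))*(23134 + 33071) = (-13511 + (9075 - 13846))*56205 = (-13511 - 4771)*56205 = -18282*56205 = -1027539810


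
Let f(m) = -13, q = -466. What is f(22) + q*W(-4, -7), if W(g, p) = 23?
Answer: -10731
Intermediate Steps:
f(22) + q*W(-4, -7) = -13 - 466*23 = -13 - 10718 = -10731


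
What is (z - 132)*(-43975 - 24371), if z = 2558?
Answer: -165807396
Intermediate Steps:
(z - 132)*(-43975 - 24371) = (2558 - 132)*(-43975 - 24371) = 2426*(-68346) = -165807396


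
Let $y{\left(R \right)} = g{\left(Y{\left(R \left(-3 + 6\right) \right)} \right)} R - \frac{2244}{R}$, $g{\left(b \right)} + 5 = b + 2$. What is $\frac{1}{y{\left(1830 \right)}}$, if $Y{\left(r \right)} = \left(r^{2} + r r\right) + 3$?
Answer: $\frac{305}{33645393629626} \approx 9.0651 \cdot 10^{-12}$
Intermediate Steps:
$Y{\left(r \right)} = 3 + 2 r^{2}$ ($Y{\left(r \right)} = \left(r^{2} + r^{2}\right) + 3 = 2 r^{2} + 3 = 3 + 2 r^{2}$)
$g{\left(b \right)} = -3 + b$ ($g{\left(b \right)} = -5 + \left(b + 2\right) = -5 + \left(2 + b\right) = -3 + b$)
$y{\left(R \right)} = - \frac{2244}{R} + 18 R^{3}$ ($y{\left(R \right)} = \left(-3 + \left(3 + 2 \left(R \left(-3 + 6\right)\right)^{2}\right)\right) R - \frac{2244}{R} = \left(-3 + \left(3 + 2 \left(R 3\right)^{2}\right)\right) R - \frac{2244}{R} = \left(-3 + \left(3 + 2 \left(3 R\right)^{2}\right)\right) R - \frac{2244}{R} = \left(-3 + \left(3 + 2 \cdot 9 R^{2}\right)\right) R - \frac{2244}{R} = \left(-3 + \left(3 + 18 R^{2}\right)\right) R - \frac{2244}{R} = 18 R^{2} R - \frac{2244}{R} = 18 R^{3} - \frac{2244}{R} = - \frac{2244}{R} + 18 R^{3}$)
$\frac{1}{y{\left(1830 \right)}} = \frac{1}{6 \cdot \frac{1}{1830} \left(-374 + 3 \cdot 1830^{4}\right)} = \frac{1}{6 \cdot \frac{1}{1830} \left(-374 + 3 \cdot 11215131210000\right)} = \frac{1}{6 \cdot \frac{1}{1830} \left(-374 + 33645393630000\right)} = \frac{1}{6 \cdot \frac{1}{1830} \cdot 33645393629626} = \frac{1}{\frac{33645393629626}{305}} = \frac{305}{33645393629626}$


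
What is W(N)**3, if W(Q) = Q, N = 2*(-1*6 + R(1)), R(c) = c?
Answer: -1000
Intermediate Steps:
N = -10 (N = 2*(-1*6 + 1) = 2*(-6 + 1) = 2*(-5) = -10)
W(N)**3 = (-10)**3 = -1000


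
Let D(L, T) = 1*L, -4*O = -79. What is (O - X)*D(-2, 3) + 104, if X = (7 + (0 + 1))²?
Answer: 385/2 ≈ 192.50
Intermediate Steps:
O = 79/4 (O = -¼*(-79) = 79/4 ≈ 19.750)
X = 64 (X = (7 + 1)² = 8² = 64)
D(L, T) = L
(O - X)*D(-2, 3) + 104 = (79/4 - 1*64)*(-2) + 104 = (79/4 - 64)*(-2) + 104 = -177/4*(-2) + 104 = 177/2 + 104 = 385/2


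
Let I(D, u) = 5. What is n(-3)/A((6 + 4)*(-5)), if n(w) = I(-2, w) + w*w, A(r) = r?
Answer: -7/25 ≈ -0.28000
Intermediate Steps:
n(w) = 5 + w² (n(w) = 5 + w*w = 5 + w²)
n(-3)/A((6 + 4)*(-5)) = (5 + (-3)²)/(((6 + 4)*(-5))) = (5 + 9)/((10*(-5))) = 14/(-50) = 14*(-1/50) = -7/25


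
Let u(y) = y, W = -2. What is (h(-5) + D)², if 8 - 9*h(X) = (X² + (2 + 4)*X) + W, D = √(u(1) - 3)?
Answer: 7/9 + 10*I*√2/3 ≈ 0.77778 + 4.714*I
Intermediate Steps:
D = I*√2 (D = √(1 - 3) = √(-2) = I*√2 ≈ 1.4142*I)
h(X) = 10/9 - 2*X/3 - X²/9 (h(X) = 8/9 - ((X² + (2 + 4)*X) - 2)/9 = 8/9 - ((X² + 6*X) - 2)/9 = 8/9 - (-2 + X² + 6*X)/9 = 8/9 + (2/9 - 2*X/3 - X²/9) = 10/9 - 2*X/3 - X²/9)
(h(-5) + D)² = ((10/9 - ⅔*(-5) - ⅑*(-5)²) + I*√2)² = ((10/9 + 10/3 - ⅑*25) + I*√2)² = ((10/9 + 10/3 - 25/9) + I*√2)² = (5/3 + I*√2)²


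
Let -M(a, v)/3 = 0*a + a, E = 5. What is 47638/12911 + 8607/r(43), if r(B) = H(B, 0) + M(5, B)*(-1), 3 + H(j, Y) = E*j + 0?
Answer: 121938803/2930797 ≈ 41.606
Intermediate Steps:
M(a, v) = -3*a (M(a, v) = -3*(0*a + a) = -3*(0 + a) = -3*a)
H(j, Y) = -3 + 5*j (H(j, Y) = -3 + (5*j + 0) = -3 + 5*j)
r(B) = 12 + 5*B (r(B) = (-3 + 5*B) - 3*5*(-1) = (-3 + 5*B) - 15*(-1) = (-3 + 5*B) + 15 = 12 + 5*B)
47638/12911 + 8607/r(43) = 47638/12911 + 8607/(12 + 5*43) = 47638*(1/12911) + 8607/(12 + 215) = 47638/12911 + 8607/227 = 121938803/2930797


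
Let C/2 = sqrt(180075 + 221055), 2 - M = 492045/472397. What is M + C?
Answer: 452749/472397 + 6*sqrt(44570) ≈ 1267.7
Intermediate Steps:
M = 452749/472397 (M = 2 - 492045/472397 = 452749/472397 ≈ 0.95841)
C = 6*sqrt(44570) (C = 2*sqrt(180075 + 221055) = 2*sqrt(401130) = 2*(3*sqrt(44570)) = 6*sqrt(44570) ≈ 1266.7)
M + C = 452749/472397 + 6*sqrt(44570)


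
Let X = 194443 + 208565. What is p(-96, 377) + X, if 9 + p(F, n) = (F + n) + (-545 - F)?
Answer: 402831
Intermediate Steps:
p(F, n) = -554 + n (p(F, n) = -9 + ((F + n) + (-545 - F)) = -9 + (-545 + n) = -554 + n)
X = 403008
p(-96, 377) + X = (-554 + 377) + 403008 = -177 + 403008 = 402831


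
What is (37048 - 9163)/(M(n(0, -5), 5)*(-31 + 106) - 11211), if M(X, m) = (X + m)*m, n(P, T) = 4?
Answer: -9295/2612 ≈ -3.5586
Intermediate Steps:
M(X, m) = m*(X + m)
(37048 - 9163)/(M(n(0, -5), 5)*(-31 + 106) - 11211) = (37048 - 9163)/((5*(4 + 5))*(-31 + 106) - 11211) = 27885/((5*9)*75 - 11211) = 27885/(45*75 - 11211) = 27885/(3375 - 11211) = 27885/(-7836) = 27885*(-1/7836) = -9295/2612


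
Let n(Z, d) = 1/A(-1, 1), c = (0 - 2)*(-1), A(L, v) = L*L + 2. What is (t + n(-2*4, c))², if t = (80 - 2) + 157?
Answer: 498436/9 ≈ 55382.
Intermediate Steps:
A(L, v) = 2 + L² (A(L, v) = L² + 2 = 2 + L²)
c = 2 (c = -2*(-1) = 2)
n(Z, d) = ⅓ (n(Z, d) = 1/(2 + (-1)²) = 1/(2 + 1) = 1/3 = 1*(⅓) = ⅓)
t = 235 (t = 78 + 157 = 235)
(t + n(-2*4, c))² = (235 + ⅓)² = (706/3)² = 498436/9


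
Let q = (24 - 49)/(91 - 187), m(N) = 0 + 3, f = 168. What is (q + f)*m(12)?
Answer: 16153/32 ≈ 504.78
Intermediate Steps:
m(N) = 3
q = 25/96 (q = -25/(-96) = -25*(-1/96) = 25/96 ≈ 0.26042)
(q + f)*m(12) = (25/96 + 168)*3 = (16153/96)*3 = 16153/32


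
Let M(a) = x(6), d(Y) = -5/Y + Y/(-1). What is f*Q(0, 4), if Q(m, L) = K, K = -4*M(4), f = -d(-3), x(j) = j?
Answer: 112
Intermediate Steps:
d(Y) = -Y - 5/Y (d(Y) = -5/Y + Y*(-1) = -5/Y - Y = -Y - 5/Y)
M(a) = 6
f = -14/3 (f = -(-1*(-3) - 5/(-3)) = -(3 - 5*(-⅓)) = -(3 + 5/3) = -1*14/3 = -14/3 ≈ -4.6667)
K = -24 (K = -4*6 = -24)
Q(m, L) = -24
f*Q(0, 4) = -14/3*(-24) = 112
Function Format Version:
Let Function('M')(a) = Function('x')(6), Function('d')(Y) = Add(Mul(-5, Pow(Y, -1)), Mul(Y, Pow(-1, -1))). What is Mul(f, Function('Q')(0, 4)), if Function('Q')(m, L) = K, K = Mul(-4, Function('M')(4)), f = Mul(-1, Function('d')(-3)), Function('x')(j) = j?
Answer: 112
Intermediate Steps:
Function('d')(Y) = Add(Mul(-1, Y), Mul(-5, Pow(Y, -1))) (Function('d')(Y) = Add(Mul(-5, Pow(Y, -1)), Mul(Y, -1)) = Add(Mul(-5, Pow(Y, -1)), Mul(-1, Y)) = Add(Mul(-1, Y), Mul(-5, Pow(Y, -1))))
Function('M')(a) = 6
f = Rational(-14, 3) (f = Mul(-1, Add(Mul(-1, -3), Mul(-5, Pow(-3, -1)))) = Mul(-1, Add(3, Mul(-5, Rational(-1, 3)))) = Mul(-1, Add(3, Rational(5, 3))) = Mul(-1, Rational(14, 3)) = Rational(-14, 3) ≈ -4.6667)
K = -24 (K = Mul(-4, 6) = -24)
Function('Q')(m, L) = -24
Mul(f, Function('Q')(0, 4)) = Mul(Rational(-14, 3), -24) = 112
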